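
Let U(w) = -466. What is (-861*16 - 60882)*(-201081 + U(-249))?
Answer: 15047095926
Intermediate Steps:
(-861*16 - 60882)*(-201081 + U(-249)) = (-861*16 - 60882)*(-201081 - 466) = (-13776 - 60882)*(-201547) = -74658*(-201547) = 15047095926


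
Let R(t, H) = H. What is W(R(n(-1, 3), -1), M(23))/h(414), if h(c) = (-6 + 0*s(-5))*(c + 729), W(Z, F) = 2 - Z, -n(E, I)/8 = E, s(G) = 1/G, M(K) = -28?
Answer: -1/2286 ≈ -0.00043745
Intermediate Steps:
n(E, I) = -8*E
h(c) = -4374 - 6*c (h(c) = (-6 + 0/(-5))*(c + 729) = (-6 + 0*(-⅕))*(729 + c) = (-6 + 0)*(729 + c) = -6*(729 + c) = -4374 - 6*c)
W(R(n(-1, 3), -1), M(23))/h(414) = (2 - 1*(-1))/(-4374 - 6*414) = (2 + 1)/(-4374 - 2484) = 3/(-6858) = 3*(-1/6858) = -1/2286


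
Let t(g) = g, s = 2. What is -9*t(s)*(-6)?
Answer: 108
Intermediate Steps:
-9*t(s)*(-6) = -9*2*(-6) = -18*(-6) = 108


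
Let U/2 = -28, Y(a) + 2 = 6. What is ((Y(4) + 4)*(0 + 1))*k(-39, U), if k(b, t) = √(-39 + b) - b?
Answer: 312 + 8*I*√78 ≈ 312.0 + 70.654*I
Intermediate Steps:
Y(a) = 4 (Y(a) = -2 + 6 = 4)
U = -56 (U = 2*(-28) = -56)
((Y(4) + 4)*(0 + 1))*k(-39, U) = ((4 + 4)*(0 + 1))*(√(-39 - 39) - 1*(-39)) = (8*1)*(√(-78) + 39) = 8*(I*√78 + 39) = 8*(39 + I*√78) = 312 + 8*I*√78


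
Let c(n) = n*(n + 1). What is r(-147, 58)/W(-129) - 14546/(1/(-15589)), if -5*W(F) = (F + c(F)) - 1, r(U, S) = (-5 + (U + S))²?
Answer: 1857371430364/8191 ≈ 2.2676e+8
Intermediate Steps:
c(n) = n*(1 + n)
r(U, S) = (-5 + S + U)² (r(U, S) = (-5 + (S + U))² = (-5 + S + U)²)
W(F) = ⅕ - F/5 - F*(1 + F)/5 (W(F) = -((F + F*(1 + F)) - 1)/5 = -(-1 + F + F*(1 + F))/5 = ⅕ - F/5 - F*(1 + F)/5)
r(-147, 58)/W(-129) - 14546/(1/(-15589)) = (-5 + 58 - 147)²/(⅕ - ⅕*(-129) - ⅕*(-129)*(1 - 129)) - 14546/(1/(-15589)) = (-94)²/(⅕ + 129/5 - ⅕*(-129)*(-128)) - 14546/(-1/15589) = 8836/(⅕ + 129/5 - 16512/5) - 14546*(-15589) = 8836/(-16382/5) + 226757594 = 8836*(-5/16382) + 226757594 = -22090/8191 + 226757594 = 1857371430364/8191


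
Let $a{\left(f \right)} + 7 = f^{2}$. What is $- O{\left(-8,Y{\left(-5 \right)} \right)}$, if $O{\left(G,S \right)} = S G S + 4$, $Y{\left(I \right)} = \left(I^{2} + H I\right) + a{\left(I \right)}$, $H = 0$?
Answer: $14788$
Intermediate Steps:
$a{\left(f \right)} = -7 + f^{2}$
$Y{\left(I \right)} = -7 + 2 I^{2}$ ($Y{\left(I \right)} = \left(I^{2} + 0 I\right) + \left(-7 + I^{2}\right) = \left(I^{2} + 0\right) + \left(-7 + I^{2}\right) = I^{2} + \left(-7 + I^{2}\right) = -7 + 2 I^{2}$)
$O{\left(G,S \right)} = 4 + G S^{2}$ ($O{\left(G,S \right)} = G S S + 4 = G S^{2} + 4 = 4 + G S^{2}$)
$- O{\left(-8,Y{\left(-5 \right)} \right)} = - (4 - 8 \left(-7 + 2 \left(-5\right)^{2}\right)^{2}) = - (4 - 8 \left(-7 + 2 \cdot 25\right)^{2}) = - (4 - 8 \left(-7 + 50\right)^{2}) = - (4 - 8 \cdot 43^{2}) = - (4 - 14792) = \left(-1\right) \left(-14788\right) = 14788$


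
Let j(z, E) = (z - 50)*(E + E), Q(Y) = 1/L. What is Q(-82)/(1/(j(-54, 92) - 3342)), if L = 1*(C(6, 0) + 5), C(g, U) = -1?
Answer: -11239/2 ≈ -5619.5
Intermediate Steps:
L = 4 (L = 1*(-1 + 5) = 1*4 = 4)
Q(Y) = ¼ (Q(Y) = 1/4 = ¼)
j(z, E) = 2*E*(-50 + z) (j(z, E) = (-50 + z)*(2*E) = 2*E*(-50 + z))
Q(-82)/(1/(j(-54, 92) - 3342)) = 1/(4*(1/(2*92*(-50 - 54) - 3342))) = 1/(4*(1/(2*92*(-104) - 3342))) = 1/(4*(1/(-19136 - 3342))) = 1/(4*(1/(-22478))) = 1/(4*(-1/22478)) = (¼)*(-22478) = -11239/2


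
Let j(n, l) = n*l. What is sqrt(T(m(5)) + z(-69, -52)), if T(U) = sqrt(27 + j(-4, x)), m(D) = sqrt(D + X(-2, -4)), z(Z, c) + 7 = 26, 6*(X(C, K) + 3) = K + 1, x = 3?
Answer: sqrt(19 + sqrt(15)) ≈ 4.7826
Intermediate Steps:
j(n, l) = l*n
X(C, K) = -17/6 + K/6 (X(C, K) = -3 + (K + 1)/6 = -3 + (1 + K)/6 = -3 + (1/6 + K/6) = -17/6 + K/6)
z(Z, c) = 19 (z(Z, c) = -7 + 26 = 19)
m(D) = sqrt(-7/2 + D) (m(D) = sqrt(D + (-17/6 + (1/6)*(-4))) = sqrt(D + (-17/6 - 2/3)) = sqrt(D - 7/2) = sqrt(-7/2 + D))
T(U) = sqrt(15) (T(U) = sqrt(27 + 3*(-4)) = sqrt(27 - 12) = sqrt(15))
sqrt(T(m(5)) + z(-69, -52)) = sqrt(sqrt(15) + 19) = sqrt(19 + sqrt(15))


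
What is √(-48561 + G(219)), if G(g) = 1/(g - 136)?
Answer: I*√334536646/83 ≈ 220.37*I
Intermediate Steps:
G(g) = 1/(-136 + g)
√(-48561 + G(219)) = √(-48561 + 1/(-136 + 219)) = √(-48561 + 1/83) = √(-4030562/83) = I*√334536646/83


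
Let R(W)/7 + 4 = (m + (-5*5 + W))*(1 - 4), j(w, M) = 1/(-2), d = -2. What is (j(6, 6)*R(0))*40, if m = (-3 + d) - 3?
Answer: -13300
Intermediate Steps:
m = -8 (m = (-3 - 2) - 3 = -5 - 3 = -8)
j(w, M) = -½
R(W) = 665 - 21*W (R(W) = -28 + 7*((-8 + (-5*5 + W))*(1 - 4)) = -28 + 7*((-8 + (-25 + W))*(-3)) = -28 + 7*((-33 + W)*(-3)) = -28 + 7*(99 - 3*W) = -28 + (693 - 21*W) = 665 - 21*W)
(j(6, 6)*R(0))*40 = -(665 - 21*0)/2*40 = -(665 + 0)/2*40 = -½*665*40 = -665/2*40 = -13300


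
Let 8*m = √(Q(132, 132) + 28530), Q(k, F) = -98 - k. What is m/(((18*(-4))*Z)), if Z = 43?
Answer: -5*√283/12384 ≈ -0.0067921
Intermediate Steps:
m = 5*√283/4 (m = √((-98 - 1*132) + 28530)/8 = √((-98 - 132) + 28530)/8 = √(-230 + 28530)/8 = √28300/8 = (10*√283)/8 = 5*√283/4 ≈ 21.028)
m/(((18*(-4))*Z)) = (5*√283/4)/(((18*(-4))*43)) = (5*√283/4)/((-72*43)) = (5*√283/4)/(-3096) = (5*√283/4)*(-1/3096) = -5*√283/12384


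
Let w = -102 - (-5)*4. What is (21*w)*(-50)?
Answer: 86100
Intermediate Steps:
w = -82 (w = -102 - 1*(-20) = -102 + 20 = -82)
(21*w)*(-50) = (21*(-82))*(-50) = -1722*(-50) = 86100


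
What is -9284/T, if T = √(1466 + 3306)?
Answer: -4642*√1193/1193 ≈ -134.40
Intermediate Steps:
T = 2*√1193 (T = √4772 = 2*√1193 ≈ 69.080)
-9284/T = -9284*√1193/2386 = -4642*√1193/1193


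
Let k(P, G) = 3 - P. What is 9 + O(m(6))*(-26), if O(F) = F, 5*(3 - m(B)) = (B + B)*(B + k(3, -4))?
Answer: 1527/5 ≈ 305.40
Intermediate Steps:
m(B) = 3 - 2*B²/5 (m(B) = 3 - (B + B)*(B + (3 - 1*3))/5 = 3 - 2*B*(B + (3 - 3))/5 = 3 - 2*B*(B + 0)/5 = 3 - 2*B*B/5 = 3 - 2*B²/5)
9 + O(m(6))*(-26) = 9 + (3 - ⅖*6²)*(-26) = 9 + (3 - ⅖*36)*(-26) = 9 + (3 - 72/5)*(-26) = 9 - 57/5*(-26) = 9 + 1482/5 = 1527/5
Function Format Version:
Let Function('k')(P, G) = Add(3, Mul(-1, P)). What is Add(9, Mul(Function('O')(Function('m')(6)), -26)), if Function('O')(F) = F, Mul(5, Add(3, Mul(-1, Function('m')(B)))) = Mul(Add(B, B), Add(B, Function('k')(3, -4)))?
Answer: Rational(1527, 5) ≈ 305.40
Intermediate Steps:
Function('m')(B) = Add(3, Mul(Rational(-2, 5), Pow(B, 2))) (Function('m')(B) = Add(3, Mul(Rational(-1, 5), Mul(Add(B, B), Add(B, Add(3, Mul(-1, 3)))))) = Add(3, Mul(Rational(-1, 5), Mul(Mul(2, B), Add(B, Add(3, -3))))) = Add(3, Mul(Rational(-1, 5), Mul(Mul(2, B), Add(B, 0)))) = Add(3, Mul(Rational(-1, 5), Mul(Mul(2, B), B))) = Add(3, Mul(Rational(-1, 5), Mul(2, Pow(B, 2)))) = Add(3, Mul(Rational(-2, 5), Pow(B, 2))))
Add(9, Mul(Function('O')(Function('m')(6)), -26)) = Add(9, Mul(Add(3, Mul(Rational(-2, 5), Pow(6, 2))), -26)) = Add(9, Mul(Add(3, Mul(Rational(-2, 5), 36)), -26)) = Add(9, Mul(Add(3, Rational(-72, 5)), -26)) = Add(9, Mul(Rational(-57, 5), -26)) = Add(9, Rational(1482, 5)) = Rational(1527, 5)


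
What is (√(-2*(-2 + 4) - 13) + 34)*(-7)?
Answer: -238 - 7*I*√17 ≈ -238.0 - 28.862*I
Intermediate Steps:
(√(-2*(-2 + 4) - 13) + 34)*(-7) = (√(-2*2 - 13) + 34)*(-7) = (√(-4 - 13) + 34)*(-7) = (√(-17) + 34)*(-7) = (I*√17 + 34)*(-7) = (34 + I*√17)*(-7) = -238 - 7*I*√17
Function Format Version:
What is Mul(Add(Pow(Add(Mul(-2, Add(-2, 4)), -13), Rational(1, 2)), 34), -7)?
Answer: Add(-238, Mul(-7, I, Pow(17, Rational(1, 2)))) ≈ Add(-238.00, Mul(-28.862, I))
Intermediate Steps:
Mul(Add(Pow(Add(Mul(-2, Add(-2, 4)), -13), Rational(1, 2)), 34), -7) = Mul(Add(Pow(Add(Mul(-2, 2), -13), Rational(1, 2)), 34), -7) = Mul(Add(Pow(Add(-4, -13), Rational(1, 2)), 34), -7) = Mul(Add(Pow(-17, Rational(1, 2)), 34), -7) = Mul(Add(Mul(I, Pow(17, Rational(1, 2))), 34), -7) = Mul(Add(34, Mul(I, Pow(17, Rational(1, 2)))), -7) = Add(-238, Mul(-7, I, Pow(17, Rational(1, 2))))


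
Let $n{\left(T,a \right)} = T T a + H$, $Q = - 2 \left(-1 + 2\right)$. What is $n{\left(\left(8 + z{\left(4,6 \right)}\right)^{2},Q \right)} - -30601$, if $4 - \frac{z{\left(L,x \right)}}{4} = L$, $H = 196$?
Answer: $22605$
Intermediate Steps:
$z{\left(L,x \right)} = 16 - 4 L$
$Q = -2$ ($Q = \left(-2\right) 1 = -2$)
$n{\left(T,a \right)} = 196 + a T^{2}$ ($n{\left(T,a \right)} = T T a + 196 = T^{2} a + 196 = a T^{2} + 196 = 196 + a T^{2}$)
$n{\left(\left(8 + z{\left(4,6 \right)}\right)^{2},Q \right)} - -30601 = \left(196 - 2 \left(\left(8 + \left(16 - 16\right)\right)^{2}\right)^{2}\right) - -30601 = \left(196 - 2 \left(\left(8 + \left(16 - 16\right)\right)^{2}\right)^{2}\right) + 30601 = \left(196 - 2 \left(\left(8 + 0\right)^{2}\right)^{2}\right) + 30601 = \left(196 - 2 \left(8^{2}\right)^{2}\right) + 30601 = \left(196 - 2 \cdot 64^{2}\right) + 30601 = \left(196 - 8192\right) + 30601 = -7996 + 30601 = 22605$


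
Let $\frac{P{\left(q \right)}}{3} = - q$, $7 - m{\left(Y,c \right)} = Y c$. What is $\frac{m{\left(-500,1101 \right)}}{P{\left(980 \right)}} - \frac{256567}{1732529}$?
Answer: $- \frac{954523649183}{5093635260} \approx -187.4$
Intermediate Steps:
$m{\left(Y,c \right)} = 7 - Y c$
$P{\left(q \right)} = - 3 q$ ($P{\left(q \right)} = 3 \left(- q\right) = - 3 q$)
$\frac{m{\left(-500,1101 \right)}}{P{\left(980 \right)}} - \frac{256567}{1732529} = \frac{7 - \left(-500\right) 1101}{\left(-3\right) 980} - \frac{256567}{1732529} = \frac{7 + 550500}{-2940} - \frac{256567}{1732529} = 550507 \left(- \frac{1}{2940}\right) - \frac{256567}{1732529} = - \frac{550507}{2940} - \frac{256567}{1732529} = - \frac{954523649183}{5093635260}$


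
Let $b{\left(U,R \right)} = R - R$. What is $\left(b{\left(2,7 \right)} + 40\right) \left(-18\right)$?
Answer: $-720$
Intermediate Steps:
$b{\left(U,R \right)} = 0$
$\left(b{\left(2,7 \right)} + 40\right) \left(-18\right) = \left(0 + 40\right) \left(-18\right) = 40 \left(-18\right) = -720$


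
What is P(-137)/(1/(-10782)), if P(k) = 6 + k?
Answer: 1412442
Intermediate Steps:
P(-137)/(1/(-10782)) = (6 - 137)/(1/(-10782)) = -131/(-1/10782) = -131*(-10782) = 1412442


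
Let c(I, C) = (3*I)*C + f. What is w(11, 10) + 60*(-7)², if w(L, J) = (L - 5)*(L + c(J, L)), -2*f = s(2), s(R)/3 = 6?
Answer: 4932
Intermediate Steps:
s(R) = 18 (s(R) = 3*6 = 18)
f = -9 (f = -½*18 = -9)
c(I, C) = -9 + 3*C*I (c(I, C) = (3*I)*C - 9 = 3*C*I - 9 = -9 + 3*C*I)
w(L, J) = (-5 + L)*(-9 + L + 3*J*L) (w(L, J) = (L - 5)*(L + (-9 + 3*L*J)) = (-5 + L)*(L + (-9 + 3*J*L)) = (-5 + L)*(-9 + L + 3*J*L))
w(11, 10) + 60*(-7)² = (45 + 11² - 14*11 - 15*10*11 + 3*10*11²) + 60*(-7)² = (45 + 121 - 154 - 1650 + 3*10*121) + 60*49 = (45 + 121 - 154 - 1650 + 3630) + 2940 = 1992 + 2940 = 4932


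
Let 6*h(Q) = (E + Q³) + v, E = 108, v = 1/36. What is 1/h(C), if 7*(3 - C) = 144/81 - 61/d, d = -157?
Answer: 23223723239304/493520854156403 ≈ 0.047057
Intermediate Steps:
v = 1/36 ≈ 0.027778
C = 26612/9891 (C = 3 - (144/81 - 61/(-157))/7 = 3 - (144*(1/81) - 61*(-1/157))/7 = 3 - (16/9 + 61/157)/7 = 3 - ⅐*3061/1413 = 3 - 3061/9891 = 26612/9891 ≈ 2.6905)
h(Q) = 3889/216 + Q³/6 (h(Q) = ((108 + Q³) + 1/36)/6 = (3889/36 + Q³)/6 = 3889/216 + Q³/6)
1/h(C) = 1/(3889/216 + (26612/9891)³/6) = 1/(3889/216 + (⅙)*(18846579652928/967655134971)) = 1/(3889/216 + 9423289826464/2902965404913) = 1/(493520854156403/23223723239304) = 23223723239304/493520854156403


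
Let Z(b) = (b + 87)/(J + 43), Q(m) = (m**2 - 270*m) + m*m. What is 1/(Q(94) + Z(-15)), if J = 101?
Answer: -2/15415 ≈ -0.00012974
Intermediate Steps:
Q(m) = -270*m + 2*m**2 (Q(m) = (m**2 - 270*m) + m**2 = -270*m + 2*m**2)
Z(b) = 29/48 + b/144 (Z(b) = (b + 87)/(101 + 43) = (87 + b)/144 = (87 + b)*(1/144) = 29/48 + b/144)
1/(Q(94) + Z(-15)) = 1/(2*94*(-135 + 94) + (29/48 + (1/144)*(-15))) = 1/(2*94*(-41) + (29/48 - 5/48)) = 1/(-7708 + 1/2) = 1/(-15415/2) = -2/15415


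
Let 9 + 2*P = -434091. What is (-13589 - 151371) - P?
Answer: 52090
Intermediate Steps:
P = -217050 (P = -9/2 + (½)*(-434091) = -9/2 - 434091/2 = -217050)
(-13589 - 151371) - P = (-13589 - 151371) - 1*(-217050) = -164960 + 217050 = 52090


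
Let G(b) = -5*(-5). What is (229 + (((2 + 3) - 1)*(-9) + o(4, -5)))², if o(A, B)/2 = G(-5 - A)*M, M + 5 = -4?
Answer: 66049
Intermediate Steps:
G(b) = 25
M = -9 (M = -5 - 4 = -9)
o(A, B) = -450 (o(A, B) = 2*(25*(-9)) = 2*(-225) = -450)
(229 + (((2 + 3) - 1)*(-9) + o(4, -5)))² = (229 + (((2 + 3) - 1)*(-9) - 450))² = (229 + ((5 - 1)*(-9) - 450))² = (229 + (4*(-9) - 450))² = (229 + (-36 - 450))² = (229 - 486)² = (-257)² = 66049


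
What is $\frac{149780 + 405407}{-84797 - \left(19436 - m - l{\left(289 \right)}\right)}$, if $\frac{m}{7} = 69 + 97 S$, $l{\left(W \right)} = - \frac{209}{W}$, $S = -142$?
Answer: $- \frac{160449043}{57848761} \approx -2.7736$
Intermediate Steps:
$m = -95935$ ($m = 7 \left(69 + 97 \left(-142\right)\right) = 7 \left(69 - 13774\right) = 7 \left(-13705\right) = -95935$)
$\frac{149780 + 405407}{-84797 - \left(19436 - m - l{\left(289 \right)}\right)} = \frac{149780 + 405407}{-84797 - \left(115371 + \frac{209}{289}\right)} = \frac{555187}{-84797 - \frac{33342428}{289}} = \frac{555187}{- \frac{57848761}{289}} = 555187 \left(- \frac{289}{57848761}\right) = - \frac{160449043}{57848761}$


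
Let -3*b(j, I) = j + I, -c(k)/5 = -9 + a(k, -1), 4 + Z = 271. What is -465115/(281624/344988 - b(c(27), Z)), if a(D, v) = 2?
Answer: -5730681915/1250372 ≈ -4583.2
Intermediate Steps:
Z = 267 (Z = -4 + 271 = 267)
c(k) = 35 (c(k) = -5*(-9 + 2) = -5*(-7) = 35)
b(j, I) = -I/3 - j/3 (b(j, I) = -(j + I)/3 = -(I + j)/3 = -I/3 - j/3)
-465115/(281624/344988 - b(c(27), Z)) = -465115/(281624/344988 - (-1/3*267 - 1/3*35)) = -465115/(281624*(1/344988) - (-89 - 35/3)) = -465115/(10058/12321 - 1*(-302/3)) = -465115/(10058/12321 + 302/3) = -465115/1250372/12321 = -465115*12321/1250372 = -5730681915/1250372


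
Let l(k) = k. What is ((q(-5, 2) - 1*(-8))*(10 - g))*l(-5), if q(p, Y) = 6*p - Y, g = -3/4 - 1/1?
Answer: 1410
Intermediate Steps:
g = -7/4 (g = -3*¼ - 1*1 = -¾ - 1 = -7/4 ≈ -1.7500)
q(p, Y) = -Y + 6*p
((q(-5, 2) - 1*(-8))*(10 - g))*l(-5) = (((-1*2 + 6*(-5)) - 1*(-8))*(10 - 1*(-7/4)))*(-5) = (((-2 - 30) + 8)*(10 + 7/4))*(-5) = ((-32 + 8)*(47/4))*(-5) = -24*47/4*(-5) = -282*(-5) = 1410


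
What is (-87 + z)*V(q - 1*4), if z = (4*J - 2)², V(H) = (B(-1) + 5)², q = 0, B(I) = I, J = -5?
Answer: 6352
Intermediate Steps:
V(H) = 16 (V(H) = (-1 + 5)² = 4² = 16)
z = 484 (z = (4*(-5) - 2)² = (-20 - 2)² = (-22)² = 484)
(-87 + z)*V(q - 1*4) = (-87 + 484)*16 = 397*16 = 6352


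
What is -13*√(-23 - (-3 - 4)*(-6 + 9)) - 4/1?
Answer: -4 - 13*I*√2 ≈ -4.0 - 18.385*I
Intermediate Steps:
-13*√(-23 - (-3 - 4)*(-6 + 9)) - 4/1 = -13*√(-23 - (-7)*3) - 4*1 = -13*√(-23 - 1*(-21)) - 4 = -13*√(-23 + 21) - 4 = -13*I*√2 - 4 = -4 - 13*I*√2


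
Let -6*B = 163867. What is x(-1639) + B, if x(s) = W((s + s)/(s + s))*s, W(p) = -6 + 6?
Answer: -163867/6 ≈ -27311.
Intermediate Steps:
B = -163867/6 (B = -⅙*163867 = -163867/6 ≈ -27311.)
W(p) = 0
x(s) = 0 (x(s) = 0*s = 0)
x(-1639) + B = 0 - 163867/6 = -163867/6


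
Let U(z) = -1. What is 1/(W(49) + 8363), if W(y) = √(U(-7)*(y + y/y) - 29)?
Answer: 8363/69939848 - I*√79/69939848 ≈ 0.00011957 - 1.2708e-7*I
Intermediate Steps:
W(y) = √(-30 - y) (W(y) = √(-(y + y/y) - 29) = √(-(y + 1) - 29) = √(-(1 + y) - 29) = √((-1 - y) - 29) = √(-30 - y))
1/(W(49) + 8363) = 1/(√(-30 - 1*49) + 8363) = 1/(√(-30 - 49) + 8363) = 1/(√(-79) + 8363) = 1/(I*√79 + 8363) = 1/(8363 + I*√79)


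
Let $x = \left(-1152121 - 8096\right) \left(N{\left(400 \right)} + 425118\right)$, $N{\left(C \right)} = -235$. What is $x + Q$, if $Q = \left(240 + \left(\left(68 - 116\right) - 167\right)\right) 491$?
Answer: $-492956467336$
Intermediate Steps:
$x = -492956479611$ ($x = \left(-1152121 - 8096\right) \left(-235 + 425118\right) = \left(-1160217\right) 424883 = -492956479611$)
$Q = 12275$ ($Q = \left(240 - 215\right) 491 = 25 \cdot 491 = 12275$)
$x + Q = -492956479611 + 12275 = -492956467336$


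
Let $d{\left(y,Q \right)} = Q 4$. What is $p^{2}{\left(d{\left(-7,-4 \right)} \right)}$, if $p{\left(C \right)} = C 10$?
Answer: $25600$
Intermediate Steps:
$d{\left(y,Q \right)} = 4 Q$
$p{\left(C \right)} = 10 C$
$p^{2}{\left(d{\left(-7,-4 \right)} \right)} = \left(10 \cdot 4 \left(-4\right)\right)^{2} = \left(10 \left(-16\right)\right)^{2} = \left(-160\right)^{2} = 25600$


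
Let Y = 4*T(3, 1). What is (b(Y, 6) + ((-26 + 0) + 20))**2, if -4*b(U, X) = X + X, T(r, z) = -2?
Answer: 81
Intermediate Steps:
Y = -8 (Y = 4*(-2) = -8)
b(U, X) = -X/2 (b(U, X) = -(X + X)/4 = -X/2)
(b(Y, 6) + ((-26 + 0) + 20))**2 = (-1/2*6 + ((-26 + 0) + 20))**2 = (-3 + (-26 + 20))**2 = (-3 - 6)**2 = (-9)**2 = 81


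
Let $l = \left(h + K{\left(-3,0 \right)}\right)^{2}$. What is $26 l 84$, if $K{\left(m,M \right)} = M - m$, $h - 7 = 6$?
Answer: $559104$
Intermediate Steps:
$h = 13$ ($h = 7 + 6 = 13$)
$l = 256$ ($l = \left(13 + \left(0 - -3\right)\right)^{2} = \left(13 + \left(0 + 3\right)\right)^{2} = \left(13 + 3\right)^{2} = 16^{2} = 256$)
$26 l 84 = 26 \cdot 256 \cdot 84 = 6656 \cdot 84 = 559104$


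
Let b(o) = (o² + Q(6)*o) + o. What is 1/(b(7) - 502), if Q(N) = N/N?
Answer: -1/439 ≈ -0.0022779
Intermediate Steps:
Q(N) = 1
b(o) = o² + 2*o (b(o) = (o² + 1*o) + o = (o² + o) + o = (o + o²) + o = o² + 2*o)
1/(b(7) - 502) = 1/(7*(2 + 7) - 502) = 1/(7*9 - 502) = 1/(63 - 502) = 1/(-439) = -1/439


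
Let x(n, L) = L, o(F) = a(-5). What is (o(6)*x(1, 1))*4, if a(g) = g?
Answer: -20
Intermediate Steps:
o(F) = -5
(o(6)*x(1, 1))*4 = -5*1*4 = -5*4 = -20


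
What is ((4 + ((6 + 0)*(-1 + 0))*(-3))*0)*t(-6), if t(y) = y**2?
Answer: 0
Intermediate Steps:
((4 + ((6 + 0)*(-1 + 0))*(-3))*0)*t(-6) = ((4 + ((6 + 0)*(-1 + 0))*(-3))*0)*(-6)**2 = ((4 + (6*(-1))*(-3))*0)*36 = ((4 - 6*(-3))*0)*36 = ((4 + 18)*0)*36 = (22*0)*36 = 0*36 = 0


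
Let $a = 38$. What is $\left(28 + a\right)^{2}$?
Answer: $4356$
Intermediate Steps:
$\left(28 + a\right)^{2} = \left(28 + 38\right)^{2} = 66^{2} = 4356$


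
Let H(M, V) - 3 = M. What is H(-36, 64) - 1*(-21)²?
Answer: -474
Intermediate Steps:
H(M, V) = 3 + M
H(-36, 64) - 1*(-21)² = (3 - 36) - 1*(-21)² = -33 - 1*441 = -33 - 441 = -474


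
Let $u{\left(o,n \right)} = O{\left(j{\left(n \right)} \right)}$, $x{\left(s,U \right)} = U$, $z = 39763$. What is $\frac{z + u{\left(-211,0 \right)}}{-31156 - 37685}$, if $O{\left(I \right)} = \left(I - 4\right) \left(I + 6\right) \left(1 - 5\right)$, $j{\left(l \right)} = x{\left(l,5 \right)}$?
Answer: $- \frac{39719}{68841} \approx -0.57697$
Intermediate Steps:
$j{\left(l \right)} = 5$
$O{\left(I \right)} = - 4 \left(-4 + I\right) \left(6 + I\right)$ ($O{\left(I \right)} = \left(-4 + I\right) \left(6 + I\right) \left(-4\right) = - 4 \left(-4 + I\right) \left(6 + I\right)$)
$u{\left(o,n \right)} = -44$ ($u{\left(o,n \right)} = 96 - 40 - 4 \cdot 5^{2} = 96 - 40 - 100 = -44$)
$\frac{z + u{\left(-211,0 \right)}}{-31156 - 37685} = \frac{39763 - 44}{-31156 - 37685} = \frac{39719}{-68841} = 39719 \left(- \frac{1}{68841}\right) = - \frac{39719}{68841}$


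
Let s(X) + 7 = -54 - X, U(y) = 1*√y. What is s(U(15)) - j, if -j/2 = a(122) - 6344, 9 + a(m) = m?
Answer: -12523 - √15 ≈ -12527.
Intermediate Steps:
U(y) = √y
a(m) = -9 + m
s(X) = -61 - X (s(X) = -7 + (-54 - X) = -61 - X)
j = 12462 (j = -2*((-9 + 122) - 6344) = -2*(113 - 6344) = -2*(-6231) = 12462)
s(U(15)) - j = (-61 - √15) - 1*12462 = (-61 - √15) - 12462 = -12523 - √15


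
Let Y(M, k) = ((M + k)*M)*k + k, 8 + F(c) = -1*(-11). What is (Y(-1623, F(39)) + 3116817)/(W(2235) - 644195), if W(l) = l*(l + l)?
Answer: 2200920/1869251 ≈ 1.1774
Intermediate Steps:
W(l) = 2*l**2 (W(l) = l*(2*l) = 2*l**2)
F(c) = 3 (F(c) = -8 - 1*(-11) = -8 + 11 = 3)
Y(M, k) = k + M*k*(M + k) (Y(M, k) = (M*(M + k))*k + k = M*k*(M + k) + k = k + M*k*(M + k))
(Y(-1623, F(39)) + 3116817)/(W(2235) - 644195) = (3*(1 + (-1623)**2 - 1623*3) + 3116817)/(2*2235**2 - 644195) = (3*(1 + 2634129 - 4869) + 3116817)/(2*4995225 - 644195) = (3*2629261 + 3116817)/(9990450 - 644195) = (7887783 + 3116817)/9346255 = 11004600*(1/9346255) = 2200920/1869251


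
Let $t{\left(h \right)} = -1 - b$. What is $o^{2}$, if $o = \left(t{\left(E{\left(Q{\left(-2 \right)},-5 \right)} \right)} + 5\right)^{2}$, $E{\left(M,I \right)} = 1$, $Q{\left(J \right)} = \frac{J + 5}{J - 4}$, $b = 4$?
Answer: $0$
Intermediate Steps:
$Q{\left(J \right)} = \frac{5 + J}{-4 + J}$
$t{\left(h \right)} = -5$ ($t{\left(h \right)} = -1 - 4 = -5$)
$o = 0$ ($o = \left(-5 + 5\right)^{2} = 0^{2} = 0$)
$o^{2} = 0^{2} = 0$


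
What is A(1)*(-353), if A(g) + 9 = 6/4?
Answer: 5295/2 ≈ 2647.5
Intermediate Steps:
A(g) = -15/2 (A(g) = -9 + 6/4 = -9 + 6*(1/4) = -9 + 3/2 = -15/2)
A(1)*(-353) = -15/2*(-353) = 5295/2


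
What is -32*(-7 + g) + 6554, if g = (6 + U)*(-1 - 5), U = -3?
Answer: 7354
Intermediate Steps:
g = -18 (g = (6 - 3)*(-1 - 5) = 3*(-6) = -18)
-32*(-7 + g) + 6554 = -32*(-7 - 18) + 6554 = -32*(-25) + 6554 = 800 + 6554 = 7354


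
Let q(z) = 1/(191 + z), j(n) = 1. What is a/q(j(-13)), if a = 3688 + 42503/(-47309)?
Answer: 33491153088/47309 ≈ 7.0792e+5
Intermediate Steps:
a = 174433089/47309 (a = 3688 + 42503*(-1/47309) = 3688 - 42503/47309 = 174433089/47309 ≈ 3687.1)
a/q(j(-13)) = 174433089/(47309*(1/(191 + 1))) = 174433089/(47309*(1/192)) = (174433089/47309)*192 = 33491153088/47309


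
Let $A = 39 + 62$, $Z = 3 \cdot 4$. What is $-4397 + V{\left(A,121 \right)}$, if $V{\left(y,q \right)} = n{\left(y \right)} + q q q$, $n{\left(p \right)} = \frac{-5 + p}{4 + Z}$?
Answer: $1767170$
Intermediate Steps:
$Z = 12$
$n{\left(p \right)} = - \frac{5}{16} + \frac{p}{16}$ ($n{\left(p \right)} = \frac{-5 + p}{4 + 12} = \frac{-5 + p}{16} = \left(-5 + p\right) \frac{1}{16} = - \frac{5}{16} + \frac{p}{16}$)
$A = 101$
$V{\left(y,q \right)} = - \frac{5}{16} + q^{3} + \frac{y}{16}$ ($V{\left(y,q \right)} = \left(- \frac{5}{16} + \frac{y}{16}\right) + q q q = \left(- \frac{5}{16} + \frac{y}{16}\right) + q^{2} q = \left(- \frac{5}{16} + \frac{y}{16}\right) + q^{3} = - \frac{5}{16} + q^{3} + \frac{y}{16}$)
$-4397 + V{\left(A,121 \right)} = -4397 + \left(- \frac{5}{16} + 121^{3} + \frac{1}{16} \cdot 101\right) = -4397 + \left(- \frac{5}{16} + 1771561 + \frac{101}{16}\right) = -4397 + 1771567 = 1767170$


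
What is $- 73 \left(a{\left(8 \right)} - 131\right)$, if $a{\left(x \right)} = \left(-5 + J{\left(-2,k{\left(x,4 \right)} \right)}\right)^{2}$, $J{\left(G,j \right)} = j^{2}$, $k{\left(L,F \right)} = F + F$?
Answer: $-244550$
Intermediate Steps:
$k{\left(L,F \right)} = 2 F$
$a{\left(x \right)} = 3481$ ($a{\left(x \right)} = \left(-5 + \left(2 \cdot 4\right)^{2}\right)^{2} = \left(-5 + 8^{2}\right)^{2} = \left(-5 + 64\right)^{2} = 59^{2} = 3481$)
$- 73 \left(a{\left(8 \right)} - 131\right) = - 73 \left(3481 - 131\right) = \left(-73\right) 3350 = -244550$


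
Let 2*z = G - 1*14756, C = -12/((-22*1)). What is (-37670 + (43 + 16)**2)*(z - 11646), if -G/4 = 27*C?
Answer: 7165604132/11 ≈ 6.5142e+8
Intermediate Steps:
C = 6/11 (C = -12/(-22) = -12*(-1/22) = 6/11 ≈ 0.54545)
G = -648/11 (G = -108*6/11 = -4*162/11 = -648/11 ≈ -58.909)
z = -81482/11 (z = (-648/11 - 1*14756)/2 = (-648/11 - 14756)/2 = (1/2)*(-162964/11) = -81482/11 ≈ -7407.5)
(-37670 + (43 + 16)**2)*(z - 11646) = (-37670 + (43 + 16)**2)*(-81482/11 - 11646) = (-37670 + 59**2)*(-209588/11) = (-37670 + 3481)*(-209588/11) = -34189*(-209588/11) = 7165604132/11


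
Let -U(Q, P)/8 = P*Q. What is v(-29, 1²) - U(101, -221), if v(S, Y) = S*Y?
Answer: -178597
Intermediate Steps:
U(Q, P) = -8*P*Q
v(-29, 1²) - U(101, -221) = -29*1² - (-8)*(-221)*101 = -29*1 - 1*178568 = -29 - 178568 = -178597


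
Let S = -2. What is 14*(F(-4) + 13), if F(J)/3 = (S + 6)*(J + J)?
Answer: -1162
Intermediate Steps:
F(J) = 24*J (F(J) = 3*((-2 + 6)*(J + J)) = 3*(4*(2*J)) = 3*(8*J) = 24*J)
14*(F(-4) + 13) = 14*(24*(-4) + 13) = 14*(-96 + 13) = 14*(-83) = -1162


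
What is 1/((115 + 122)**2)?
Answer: 1/56169 ≈ 1.7803e-5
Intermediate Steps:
1/((115 + 122)**2) = 1/(237**2) = 1/56169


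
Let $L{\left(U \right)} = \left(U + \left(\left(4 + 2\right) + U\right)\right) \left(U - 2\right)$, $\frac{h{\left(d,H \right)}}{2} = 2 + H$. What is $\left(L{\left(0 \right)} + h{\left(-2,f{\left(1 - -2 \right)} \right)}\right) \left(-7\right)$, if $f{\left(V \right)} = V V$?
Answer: $-70$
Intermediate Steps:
$f{\left(V \right)} = V^{2}$
$h{\left(d,H \right)} = 4 + 2 H$ ($h{\left(d,H \right)} = 2 \left(2 + H\right) = 4 + 2 H$)
$L{\left(U \right)} = \left(-2 + U\right) \left(6 + 2 U\right)$ ($L{\left(U \right)} = \left(U + \left(6 + U\right)\right) \left(-2 + U\right) = \left(6 + 2 U\right) \left(-2 + U\right) = \left(-2 + U\right) \left(6 + 2 U\right)$)
$\left(L{\left(0 \right)} + h{\left(-2,f{\left(1 - -2 \right)} \right)}\right) \left(-7\right) = \left(\left(-12 + 2 \cdot 0 + 2 \cdot 0^{2}\right) + \left(4 + 2 \left(1 - -2\right)^{2}\right)\right) \left(-7\right) = \left(\left(-12 + 0 + 2 \cdot 0\right) + \left(4 + 2 \left(1 + 2\right)^{2}\right)\right) \left(-7\right) = \left(\left(-12 + 0 + 0\right) + \left(4 + 2 \cdot 3^{2}\right)\right) \left(-7\right) = \left(-12 + \left(4 + 2 \cdot 9\right)\right) \left(-7\right) = \left(-12 + \left(4 + 18\right)\right) \left(-7\right) = \left(-12 + 22\right) \left(-7\right) = 10 \left(-7\right) = -70$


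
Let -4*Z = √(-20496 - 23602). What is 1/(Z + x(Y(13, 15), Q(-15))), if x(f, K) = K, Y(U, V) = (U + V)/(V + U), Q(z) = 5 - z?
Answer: 160/25249 + 2*I*√44098/25249 ≈ 0.0063369 + 0.016634*I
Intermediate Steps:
Y(U, V) = 1 (Y(U, V) = (U + V)/(U + V) = 1)
Z = -I*√44098/4 (Z = -√(-20496 - 23602)/4 = -I*√44098/4 ≈ -52.499*I)
1/(Z + x(Y(13, 15), Q(-15))) = 1/(-I*√44098/4 + (5 - 1*(-15))) = 1/(-I*√44098/4 + (5 + 15)) = 1/(-I*√44098/4 + 20) = 1/(20 - I*√44098/4)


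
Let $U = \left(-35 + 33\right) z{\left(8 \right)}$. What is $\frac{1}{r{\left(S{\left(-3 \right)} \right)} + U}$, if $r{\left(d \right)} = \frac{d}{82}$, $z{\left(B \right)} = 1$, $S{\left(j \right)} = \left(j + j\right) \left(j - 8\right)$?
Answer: $- \frac{41}{49} \approx -0.83673$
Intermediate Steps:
$S{\left(j \right)} = 2 j \left(-8 + j\right)$
$r{\left(d \right)} = \frac{d}{82}$ ($r{\left(d \right)} = d \frac{1}{82} = \frac{d}{82}$)
$U = -2$ ($U = \left(-35 + 33\right) 1 = \left(-2\right) 1 = -2$)
$\frac{1}{r{\left(S{\left(-3 \right)} \right)} + U} = \frac{1}{\frac{2 \left(-3\right) \left(-8 - 3\right)}{82} - 2} = \frac{1}{\frac{2 \left(-3\right) \left(-11\right)}{82} - 2} = \frac{1}{\frac{1}{82} \cdot 66 - 2} = \frac{1}{\frac{33}{41} - 2} = \frac{1}{- \frac{49}{41}} = - \frac{41}{49}$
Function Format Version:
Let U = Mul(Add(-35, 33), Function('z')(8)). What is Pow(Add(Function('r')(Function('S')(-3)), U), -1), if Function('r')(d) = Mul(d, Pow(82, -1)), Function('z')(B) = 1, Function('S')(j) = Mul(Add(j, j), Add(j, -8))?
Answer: Rational(-41, 49) ≈ -0.83673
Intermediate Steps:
Function('S')(j) = Mul(2, j, Add(-8, j)) (Function('S')(j) = Mul(Mul(2, j), Add(-8, j)) = Mul(2, j, Add(-8, j)))
Function('r')(d) = Mul(Rational(1, 82), d) (Function('r')(d) = Mul(d, Rational(1, 82)) = Mul(Rational(1, 82), d))
U = -2 (U = Mul(Add(-35, 33), 1) = Mul(-2, 1) = -2)
Pow(Add(Function('r')(Function('S')(-3)), U), -1) = Pow(Add(Mul(Rational(1, 82), Mul(2, -3, Add(-8, -3))), -2), -1) = Pow(Add(Mul(Rational(1, 82), Mul(2, -3, -11)), -2), -1) = Pow(Add(Mul(Rational(1, 82), 66), -2), -1) = Pow(Add(Rational(33, 41), -2), -1) = Pow(Rational(-49, 41), -1) = Rational(-41, 49)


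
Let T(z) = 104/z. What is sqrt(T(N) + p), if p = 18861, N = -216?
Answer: sqrt(1527702)/9 ≈ 137.33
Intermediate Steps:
sqrt(T(N) + p) = sqrt(104/(-216) + 18861) = sqrt(104*(-1/216) + 18861) = sqrt(-13/27 + 18861) = sqrt(509234/27) = sqrt(1527702)/9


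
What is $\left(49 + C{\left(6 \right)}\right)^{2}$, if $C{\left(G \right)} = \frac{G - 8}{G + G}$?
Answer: $\frac{85849}{36} \approx 2384.7$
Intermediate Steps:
$C{\left(G \right)} = \frac{-8 + G}{2 G}$
$\left(49 + C{\left(6 \right)}\right)^{2} = \left(49 + \frac{-8 + 6}{2 \cdot 6}\right)^{2} = \left(49 + \frac{1}{2} \cdot \frac{1}{6} \left(-2\right)\right)^{2} = \left(49 - \frac{1}{6}\right)^{2} = \left(\frac{293}{6}\right)^{2} = \frac{85849}{36}$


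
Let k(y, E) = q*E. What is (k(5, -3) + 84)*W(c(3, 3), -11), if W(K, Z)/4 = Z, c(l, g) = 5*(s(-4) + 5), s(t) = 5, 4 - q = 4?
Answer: -3696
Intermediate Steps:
q = 0 (q = 4 - 1*4 = 4 - 4 = 0)
c(l, g) = 50 (c(l, g) = 5*(5 + 5) = 5*10 = 50)
W(K, Z) = 4*Z
k(y, E) = 0 (k(y, E) = 0*E = 0)
(k(5, -3) + 84)*W(c(3, 3), -11) = (0 + 84)*(4*(-11)) = 84*(-44) = -3696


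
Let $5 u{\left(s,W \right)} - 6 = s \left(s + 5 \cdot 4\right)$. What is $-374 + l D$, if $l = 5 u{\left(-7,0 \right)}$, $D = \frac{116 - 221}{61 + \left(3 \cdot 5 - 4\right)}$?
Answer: $- \frac{6001}{24} \approx -250.04$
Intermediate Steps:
$u{\left(s,W \right)} = \frac{6}{5} + \frac{s \left(20 + s\right)}{5}$ ($u{\left(s,W \right)} = \frac{6}{5} + \frac{s \left(s + 5 \cdot 4\right)}{5} = \frac{6}{5} + \frac{s \left(s + 20\right)}{5} = \frac{6}{5} + \frac{s \left(20 + s\right)}{5}$)
$D = - \frac{35}{24}$ ($D = - \frac{105}{61 + \left(15 - 4\right)} = - \frac{105}{61 + 11} = - \frac{105}{72} = \left(-105\right) \frac{1}{72} = - \frac{35}{24} \approx -1.4583$)
$l = -85$ ($l = 5 \left(\frac{6}{5} + 4 \left(-7\right) + \frac{\left(-7\right)^{2}}{5}\right) = 5 \left(\frac{6}{5} - 28 + \frac{1}{5} \cdot 49\right) = 5 \left(\frac{6}{5} - 28 + \frac{49}{5}\right) = 5 \left(-17\right) = -85$)
$-374 + l D = -374 - - \frac{2975}{24} = -374 + \frac{2975}{24} = - \frac{6001}{24}$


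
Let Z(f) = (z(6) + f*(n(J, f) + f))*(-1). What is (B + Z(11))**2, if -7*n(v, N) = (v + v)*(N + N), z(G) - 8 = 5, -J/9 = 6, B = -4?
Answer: 734518404/49 ≈ 1.4990e+7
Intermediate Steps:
J = -54 (J = -9*6 = -54)
z(G) = 13 (z(G) = 8 + 5 = 13)
n(v, N) = -4*N*v/7 (n(v, N) = -(v + v)*(N + N)/7 = -2*v*2*N/7 = -4*N*v/7)
Z(f) = -13 - 223*f**2/7 (Z(f) = (13 + f*(-4/7*f*(-54) + f))*(-1) = (13 + f*(216*f/7 + f))*(-1) = (13 + f*(223*f/7))*(-1) = (13 + 223*f**2/7)*(-1) = -13 - 223*f**2/7)
(B + Z(11))**2 = (-4 + (-13 - 223/7*11**2))**2 = (-4 + (-13 - 223/7*121))**2 = (-4 + (-13 - 26983/7))**2 = (-4 - 27074/7)**2 = (-27102/7)**2 = 734518404/49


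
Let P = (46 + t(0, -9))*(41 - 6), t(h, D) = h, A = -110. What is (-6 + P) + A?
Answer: 1494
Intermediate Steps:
P = 1610 (P = (46 + 0)*(41 - 6) = 46*35 = 1610)
(-6 + P) + A = (-6 + 1610) - 110 = 1604 - 110 = 1494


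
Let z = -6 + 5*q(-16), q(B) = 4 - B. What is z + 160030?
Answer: 160124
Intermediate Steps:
z = 94 (z = -6 + 5*(4 - 1*(-16)) = -6 + 5*(4 + 16) = -6 + 5*20 = -6 + 100 = 94)
z + 160030 = 94 + 160030 = 160124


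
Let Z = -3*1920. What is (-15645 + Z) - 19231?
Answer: -40636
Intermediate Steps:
Z = -5760
(-15645 + Z) - 19231 = (-15645 - 5760) - 19231 = -21405 - 19231 = -40636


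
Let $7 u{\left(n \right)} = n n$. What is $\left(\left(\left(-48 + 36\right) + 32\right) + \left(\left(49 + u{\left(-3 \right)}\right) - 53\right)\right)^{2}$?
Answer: $\frac{14641}{49} \approx 298.8$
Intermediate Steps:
$u{\left(n \right)} = \frac{n^{2}}{7}$ ($u{\left(n \right)} = \frac{n n}{7} = \frac{n^{2}}{7}$)
$\left(\left(\left(-48 + 36\right) + 32\right) + \left(\left(49 + u{\left(-3 \right)}\right) - 53\right)\right)^{2} = \left(\left(\left(-48 + 36\right) + 32\right) - \left(4 - \frac{9}{7}\right)\right)^{2} = \left(\left(-12 + 32\right) + \left(\left(49 + \frac{1}{7} \cdot 9\right) - 53\right)\right)^{2} = \left(20 + \left(\left(49 + \frac{9}{7}\right) - 53\right)\right)^{2} = \left(20 + \left(\frac{352}{7} - 53\right)\right)^{2} = \left(20 - \frac{19}{7}\right)^{2} = \left(\frac{121}{7}\right)^{2} = \frac{14641}{49}$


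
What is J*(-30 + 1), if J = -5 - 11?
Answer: 464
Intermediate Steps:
J = -16
J*(-30 + 1) = -16*(-30 + 1) = -16*(-29) = 464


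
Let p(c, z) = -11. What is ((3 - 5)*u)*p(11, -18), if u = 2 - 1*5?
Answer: -66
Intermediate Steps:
u = -3 (u = 2 - 5 = -3)
((3 - 5)*u)*p(11, -18) = ((3 - 5)*(-3))*(-11) = -2*(-3)*(-11) = 6*(-11) = -66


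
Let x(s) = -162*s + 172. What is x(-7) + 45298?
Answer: 46604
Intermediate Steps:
x(s) = 172 - 162*s
x(-7) + 45298 = (172 - 162*(-7)) + 45298 = (172 + 1134) + 45298 = 1306 + 45298 = 46604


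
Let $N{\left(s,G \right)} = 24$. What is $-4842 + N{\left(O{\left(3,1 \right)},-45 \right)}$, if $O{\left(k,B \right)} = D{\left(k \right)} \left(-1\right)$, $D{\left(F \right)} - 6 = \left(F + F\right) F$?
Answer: $-4818$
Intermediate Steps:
$D{\left(F \right)} = 6 + 2 F^{2}$ ($D{\left(F \right)} = 6 + \left(F + F\right) F = 6 + 2 F F = 6 + 2 F^{2}$)
$O{\left(k,B \right)} = -6 - 2 k^{2}$ ($O{\left(k,B \right)} = \left(6 + 2 k^{2}\right) \left(-1\right) = -6 - 2 k^{2}$)
$-4842 + N{\left(O{\left(3,1 \right)},-45 \right)} = -4842 + 24 = -4818$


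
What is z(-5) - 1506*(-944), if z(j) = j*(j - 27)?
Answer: 1421824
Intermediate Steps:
z(j) = j*(-27 + j)
z(-5) - 1506*(-944) = -5*(-27 - 5) - 1506*(-944) = -5*(-32) + 1421664 = 160 + 1421664 = 1421824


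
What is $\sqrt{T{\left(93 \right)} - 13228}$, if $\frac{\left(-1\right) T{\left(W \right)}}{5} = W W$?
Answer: $i \sqrt{56473} \approx 237.64 i$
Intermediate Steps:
$T{\left(W \right)} = - 5 W^{2}$ ($T{\left(W \right)} = - 5 W W = - 5 W^{2}$)
$\sqrt{T{\left(93 \right)} - 13228} = \sqrt{- 5 \cdot 93^{2} - 13228} = \sqrt{\left(-5\right) 8649 - 13228} = \sqrt{-43245 - 13228} = \sqrt{-56473} = i \sqrt{56473}$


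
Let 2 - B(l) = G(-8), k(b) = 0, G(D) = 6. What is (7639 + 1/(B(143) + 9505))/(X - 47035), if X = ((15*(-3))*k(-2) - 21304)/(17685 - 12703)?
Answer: -180792146740/1113278126337 ≈ -0.16240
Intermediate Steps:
B(l) = -4 (B(l) = 2 - 1*6 = 2 - 6 = -4)
X = -10652/2491 (X = ((15*(-3))*0 - 21304)/(17685 - 12703) = (-45*0 - 21304)/4982 = (0 - 21304)*(1/4982) = -21304*1/4982 = -10652/2491 ≈ -4.2762)
(7639 + 1/(B(143) + 9505))/(X - 47035) = (7639 + 1/(-4 + 9505))/(-10652/2491 - 47035) = (7639 + 1/9501)/(-117174837/2491) = (7639 + 1/9501)*(-2491/117174837) = (72578140/9501)*(-2491/117174837) = -180792146740/1113278126337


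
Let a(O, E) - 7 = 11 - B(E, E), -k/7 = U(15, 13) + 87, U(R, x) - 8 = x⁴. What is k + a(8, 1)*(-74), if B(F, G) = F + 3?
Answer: -201628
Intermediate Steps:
U(R, x) = 8 + x⁴
B(F, G) = 3 + F
k = -200592 (k = -7*((8 + 13⁴) + 87) = -7*((8 + 28561) + 87) = -7*(28569 + 87) = -7*28656 = -200592)
a(O, E) = 15 - E (a(O, E) = 7 + (11 - (3 + E)) = 7 + (11 + (-3 - E)) = 7 + (8 - E) = 15 - E)
k + a(8, 1)*(-74) = -200592 + (15 - 1*1)*(-74) = -200592 + (15 - 1)*(-74) = -200592 + 14*(-74) = -200592 - 1036 = -201628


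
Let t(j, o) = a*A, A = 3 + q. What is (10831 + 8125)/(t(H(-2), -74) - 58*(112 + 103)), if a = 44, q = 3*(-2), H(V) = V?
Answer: -9478/6301 ≈ -1.5042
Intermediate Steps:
q = -6
A = -3 (A = 3 - 6 = -3)
t(j, o) = -132 (t(j, o) = 44*(-3) = -132)
(10831 + 8125)/(t(H(-2), -74) - 58*(112 + 103)) = (10831 + 8125)/(-132 - 58*(112 + 103)) = 18956/(-132 - 58*215) = 18956/(-132 - 12470) = 18956/(-12602) = 18956*(-1/12602) = -9478/6301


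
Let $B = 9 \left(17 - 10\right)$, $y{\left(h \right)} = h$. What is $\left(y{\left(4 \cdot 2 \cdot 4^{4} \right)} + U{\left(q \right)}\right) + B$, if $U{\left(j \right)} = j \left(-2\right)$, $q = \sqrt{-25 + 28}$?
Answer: $2111 - 2 \sqrt{3} \approx 2107.5$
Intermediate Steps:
$q = \sqrt{3} \approx 1.732$
$B = 63$ ($B = 9 \cdot 7 = 63$)
$U{\left(j \right)} = - 2 j$
$\left(y{\left(4 \cdot 2 \cdot 4^{4} \right)} + U{\left(q \right)}\right) + B = \left(4 \cdot 2 \cdot 4^{4} - 2 \sqrt{3}\right) + 63 = \left(8 \cdot 256 - 2 \sqrt{3}\right) + 63 = \left(2048 - 2 \sqrt{3}\right) + 63 = 2111 - 2 \sqrt{3}$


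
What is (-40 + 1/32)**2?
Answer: 1635841/1024 ≈ 1597.5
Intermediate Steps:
(-40 + 1/32)**2 = (-1279/32)**2 = 1635841/1024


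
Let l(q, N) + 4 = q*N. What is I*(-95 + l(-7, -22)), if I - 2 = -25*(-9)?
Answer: 12485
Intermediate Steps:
I = 227 (I = 2 - 25*(-9) = 2 + 225 = 227)
l(q, N) = -4 + N*q (l(q, N) = -4 + q*N = -4 + N*q)
I*(-95 + l(-7, -22)) = 227*(-95 + (-4 - 22*(-7))) = 227*(-95 + (-4 + 154)) = 227*(-95 + 150) = 227*55 = 12485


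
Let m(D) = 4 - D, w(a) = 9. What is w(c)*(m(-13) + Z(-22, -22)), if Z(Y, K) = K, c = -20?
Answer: -45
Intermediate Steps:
w(c)*(m(-13) + Z(-22, -22)) = 9*((4 - 1*(-13)) - 22) = 9*((4 + 13) - 22) = 9*(17 - 22) = 9*(-5) = -45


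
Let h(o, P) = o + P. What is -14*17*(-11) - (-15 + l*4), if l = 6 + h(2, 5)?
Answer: 2581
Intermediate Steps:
h(o, P) = P + o
l = 13 (l = 6 + (5 + 2) = 6 + 7 = 13)
-14*17*(-11) - (-15 + l*4) = -14*17*(-11) - (-15 + 13*4) = -238*(-11) - (-15 + 52) = 2618 - 1*37 = 2618 - 37 = 2581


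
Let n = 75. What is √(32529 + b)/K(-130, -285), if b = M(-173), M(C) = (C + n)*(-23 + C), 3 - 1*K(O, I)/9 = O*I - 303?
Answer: -√51737/330696 ≈ -0.00068782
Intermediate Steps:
K(O, I) = 2754 - 9*I*O (K(O, I) = 27 - 9*(O*I - 303) = 27 - 9*(I*O - 303) = 27 - 9*(-303 + I*O) = 27 + (2727 - 9*I*O) = 2754 - 9*I*O)
M(C) = (-23 + C)*(75 + C) (M(C) = (C + 75)*(-23 + C) = (75 + C)*(-23 + C) = (-23 + C)*(75 + C))
b = 19208 (b = -1725 + (-173)² + 52*(-173) = -1725 + 29929 - 8996 = 19208)
√(32529 + b)/K(-130, -285) = √(32529 + 19208)/(2754 - 9*(-285)*(-130)) = √51737/(2754 - 333450) = √51737/(-330696) = √51737*(-1/330696) = -√51737/330696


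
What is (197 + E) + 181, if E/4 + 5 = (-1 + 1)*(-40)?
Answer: 358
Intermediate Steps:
E = -20 (E = -20 + 4*((-1 + 1)*(-40)) = -20 + 4*(0*(-40)) = -20 + 4*0 = -20 + 0 = -20)
(197 + E) + 181 = (197 - 20) + 181 = 177 + 181 = 358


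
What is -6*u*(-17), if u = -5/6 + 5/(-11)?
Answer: -1445/11 ≈ -131.36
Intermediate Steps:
u = -85/66 (u = -5*⅙ + 5*(-1/11) = -⅚ - 5/11 = -85/66 ≈ -1.2879)
-6*u*(-17) = -6*(-85/66)*(-17) = (85/11)*(-17) = -1445/11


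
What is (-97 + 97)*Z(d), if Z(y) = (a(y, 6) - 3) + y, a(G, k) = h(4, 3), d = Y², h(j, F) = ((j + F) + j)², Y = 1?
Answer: 0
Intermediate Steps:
h(j, F) = (F + 2*j)² (h(j, F) = ((F + j) + j)² = (F + 2*j)²)
d = 1 (d = 1² = 1)
a(G, k) = 121 (a(G, k) = (3 + 2*4)² = (3 + 8)² = 11² = 121)
Z(y) = 118 + y (Z(y) = (121 - 3) + y = 118 + y)
(-97 + 97)*Z(d) = (-97 + 97)*(118 + 1) = 0*119 = 0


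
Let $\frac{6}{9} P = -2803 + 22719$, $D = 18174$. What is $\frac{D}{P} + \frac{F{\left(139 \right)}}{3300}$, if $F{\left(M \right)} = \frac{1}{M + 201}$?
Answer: $\frac{261426383}{429726000} \approx 0.60836$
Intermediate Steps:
$F{\left(M \right)} = \frac{1}{201 + M}$
$P = 29874$ ($P = \frac{3 \left(-2803 + 22719\right)}{2} = \frac{3}{2} \cdot 19916 = 29874$)
$\frac{D}{P} + \frac{F{\left(139 \right)}}{3300} = \frac{18174}{29874} + \frac{1}{\left(201 + 139\right) 3300} = 18174 \cdot \frac{1}{29874} + \frac{1}{340} \cdot \frac{1}{3300} = \frac{233}{383} + \frac{1}{340} \cdot \frac{1}{3300} = \frac{233}{383} + \frac{1}{1122000} = \frac{261426383}{429726000}$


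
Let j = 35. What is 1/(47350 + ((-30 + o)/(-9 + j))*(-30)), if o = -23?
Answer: 13/616345 ≈ 2.1092e-5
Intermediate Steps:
1/(47350 + ((-30 + o)/(-9 + j))*(-30)) = 1/(47350 + ((-30 - 23)/(-9 + 35))*(-30)) = 1/(47350 - 53/26*(-30)) = 1/(47350 + 795/13) = 1/(616345/13) = 13/616345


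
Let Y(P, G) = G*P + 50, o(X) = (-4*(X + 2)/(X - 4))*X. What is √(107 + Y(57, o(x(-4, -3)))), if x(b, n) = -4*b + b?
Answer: I*√4631 ≈ 68.052*I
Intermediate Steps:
x(b, n) = -3*b
o(X) = -4*X*(2 + X)/(-4 + X) (o(X) = (-4*(2 + X)/(-4 + X))*X = -4*X*(2 + X)/(-4 + X))
Y(P, G) = 50 + G*P
√(107 + Y(57, o(x(-4, -3)))) = √(107 + (50 - 4*(-3*(-4))*(2 - 3*(-4))/(-4 - 3*(-4))*57)) = √(107 + (50 - 4*12*(2 + 12)/(-4 + 12)*57)) = √(107 + (50 - 4*12*14/8*57)) = √(107 + (50 - 4*12*⅛*14*57)) = √(107 + (50 - 84*57)) = √(107 + (50 - 4788)) = √(107 - 4738) = √(-4631) = I*√4631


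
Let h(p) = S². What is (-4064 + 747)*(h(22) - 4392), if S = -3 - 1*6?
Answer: 14299587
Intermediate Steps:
S = -9 (S = -3 - 6 = -9)
h(p) = 81 (h(p) = (-9)² = 81)
(-4064 + 747)*(h(22) - 4392) = (-4064 + 747)*(81 - 4392) = -3317*(-4311) = 14299587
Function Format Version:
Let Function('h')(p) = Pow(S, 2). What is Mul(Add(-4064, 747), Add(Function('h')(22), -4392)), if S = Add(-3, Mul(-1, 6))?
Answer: 14299587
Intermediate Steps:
S = -9 (S = Add(-3, -6) = -9)
Function('h')(p) = 81 (Function('h')(p) = Pow(-9, 2) = 81)
Mul(Add(-4064, 747), Add(Function('h')(22), -4392)) = Mul(Add(-4064, 747), Add(81, -4392)) = Mul(-3317, -4311) = 14299587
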